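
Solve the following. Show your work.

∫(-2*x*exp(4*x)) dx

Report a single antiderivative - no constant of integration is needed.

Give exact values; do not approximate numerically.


Step 1. Integrate ∫(-2*x*exp(4*x)) dx by parts with u = x, dv = (-2*exp(4*x)) dx, so v = -exp(4*x)/2: now -x*exp(4*x)/2 + ∫(exp(4*x)/2) dx.
Step 2. Evaluate the standard form: now -x*exp(4*x)/2 + exp(4*x)/8.
Answer: -x*exp(4*x)/2 + exp(4*x)/8.


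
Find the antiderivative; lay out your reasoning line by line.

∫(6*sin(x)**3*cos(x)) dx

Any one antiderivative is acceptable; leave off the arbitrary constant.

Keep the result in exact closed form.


Step 1. Substitute u = sin(x), turning ∫(6*sin(x)**3*cos(x)) dx into ∫(6*u**3) du: now ∫(6*u**3) du.
Step 2. Evaluate the standard form: now 3*u**4/2.
Step 3. Substitute back u = sin(x): now 3*sin(x)**4/2.
Answer: 3*sin(x)**4/2.


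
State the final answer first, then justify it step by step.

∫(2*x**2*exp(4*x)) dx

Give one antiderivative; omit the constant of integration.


The answer is x**2*exp(4*x)/2 - x*exp(4*x)/4 + exp(4*x)/16.
Step 1. Integrate ∫(2*x**2*exp(4*x)) dx by parts with u = x**2, dv = (2*exp(4*x)) dx, so v = exp(4*x)/2: now x**2*exp(4*x)/2 + ∫(-x*exp(4*x)) dx.
Step 2. Integrate ∫(-x*exp(4*x)) dx by parts with u = x, dv = (-exp(4*x)) dx, so v = -exp(4*x)/4: now x**2*exp(4*x)/2 - x*exp(4*x)/4 + ∫(exp(4*x)/4) dx.
Step 3. Evaluate the standard form: now x**2*exp(4*x)/2 - x*exp(4*x)/4 + exp(4*x)/16.
Answer: x**2*exp(4*x)/2 - x*exp(4*x)/4 + exp(4*x)/16.


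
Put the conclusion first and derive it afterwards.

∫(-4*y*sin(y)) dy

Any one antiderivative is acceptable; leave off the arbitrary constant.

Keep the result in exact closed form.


The answer is 4*y*cos(y) - 4*sin(y).
Step 1. Integrate ∫(-4*y*sin(y)) dy by parts with u = y, dv = (-4*sin(y)) dy, so v = 4*cos(y): now 4*y*cos(y) + ∫(-4*cos(y)) dy.
Step 2. Evaluate the standard form: now 4*y*cos(y) - 4*sin(y).
Answer: 4*y*cos(y) - 4*sin(y).


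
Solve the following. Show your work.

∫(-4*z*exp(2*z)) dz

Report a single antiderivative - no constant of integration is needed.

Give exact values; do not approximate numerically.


Step 1. Integrate ∫(-4*z*exp(2*z)) dz by parts with u = z, dv = (-4*exp(2*z)) dz, so v = -2*exp(2*z): now -2*z*exp(2*z) + ∫(2*exp(2*z)) dz.
Step 2. Evaluate the standard form: now -2*z*exp(2*z) + exp(2*z).
Answer: -2*z*exp(2*z) + exp(2*z).


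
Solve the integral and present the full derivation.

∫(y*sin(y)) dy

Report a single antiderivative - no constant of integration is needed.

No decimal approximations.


Step 1. Integrate ∫(y*sin(y)) dy by parts with u = y, dv = (sin(y)) dy, so v = -cos(y): now -y*cos(y) + ∫(cos(y)) dy.
Step 2. Evaluate the standard form: now -y*cos(y) + sin(y).
Answer: -y*cos(y) + sin(y).


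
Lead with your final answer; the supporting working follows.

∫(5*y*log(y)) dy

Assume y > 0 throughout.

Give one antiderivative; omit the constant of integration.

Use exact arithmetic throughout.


The answer is 5*y**2*log(y)/2 - 5*y**2/4.
Step 1. Integrate ∫(5*y*log(y)) dy by parts with u = log(y), dv = (5*y) dy, so v = 5*y**2/2 [assuming y > 0]: now 5*y**2*log(y)/2 + ∫(-5*y/2) dy.
Step 2. Evaluate the standard form: now 5*y**2*log(y)/2 - 5*y**2/4.
Answer: 5*y**2*log(y)/2 - 5*y**2/4.


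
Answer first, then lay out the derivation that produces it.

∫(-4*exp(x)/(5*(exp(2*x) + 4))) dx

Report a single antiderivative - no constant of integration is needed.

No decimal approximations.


The answer is -2*atan(exp(x)/2)/5.
Step 1. Substitute u = exp(x), turning ∫(-4*exp(x)/(5*(exp(2*x) + 4))) dx into ∫(-4/(5*(u**2 + 4))) du: now ∫(-4/(5*(u**2 + 4))) du.
Step 2. Evaluate the standard form: now -2*atan(u/2)/5.
Step 3. Substitute back u = exp(x): now -2*atan(exp(x)/2)/5.
Answer: -2*atan(exp(x)/2)/5.


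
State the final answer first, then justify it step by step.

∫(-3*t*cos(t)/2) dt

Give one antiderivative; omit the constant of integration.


The answer is -3*t*sin(t)/2 - 3*cos(t)/2.
Step 1. Integrate ∫(-3*t*cos(t)/2) dt by parts with u = t, dv = (-3*cos(t)/2) dt, so v = -3*sin(t)/2: now -3*t*sin(t)/2 + ∫(3*sin(t)/2) dt.
Step 2. Evaluate the standard form: now -3*t*sin(t)/2 - 3*cos(t)/2.
Answer: -3*t*sin(t)/2 - 3*cos(t)/2.


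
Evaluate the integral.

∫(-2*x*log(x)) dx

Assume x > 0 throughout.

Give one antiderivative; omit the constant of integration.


Answer: -x**2*log(x) + x**2/2.


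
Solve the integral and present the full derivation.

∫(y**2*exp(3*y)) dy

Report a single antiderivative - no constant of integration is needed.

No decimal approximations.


Step 1. Integrate ∫(y**2*exp(3*y)) dy by parts with u = y**2, dv = (exp(3*y)) dy, so v = exp(3*y)/3: now y**2*exp(3*y)/3 + ∫(-2*y*exp(3*y)/3) dy.
Step 2. Integrate ∫(-2*y*exp(3*y)/3) dy by parts with u = y, dv = (-2*exp(3*y)/3) dy, so v = -2*exp(3*y)/9: now y**2*exp(3*y)/3 - 2*y*exp(3*y)/9 + ∫(2*exp(3*y)/9) dy.
Step 3. Evaluate the standard form: now y**2*exp(3*y)/3 - 2*y*exp(3*y)/9 + 2*exp(3*y)/27.
Answer: y**2*exp(3*y)/3 - 2*y*exp(3*y)/9 + 2*exp(3*y)/27.


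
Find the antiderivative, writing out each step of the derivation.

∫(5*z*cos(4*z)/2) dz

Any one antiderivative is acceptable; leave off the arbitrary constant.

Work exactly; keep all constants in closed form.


Step 1. Integrate ∫(5*z*cos(4*z)/2) dz by parts with u = z, dv = (5*cos(4*z)/2) dz, so v = 5*sin(4*z)/8: now 5*z*sin(4*z)/8 + ∫(-5*sin(4*z)/8) dz.
Step 2. Evaluate the standard form: now 5*z*sin(4*z)/8 + 5*cos(4*z)/32.
Answer: 5*z*sin(4*z)/8 + 5*cos(4*z)/32.


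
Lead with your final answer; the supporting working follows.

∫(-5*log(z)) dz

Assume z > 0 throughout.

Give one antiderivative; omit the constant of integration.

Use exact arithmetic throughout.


The answer is -5*z*log(z) + 5*z.
Step 1. Integrate ∫(-5*log(z)) dz by parts with u = log(z), dv = (-5) dz, so v = -5*z [assuming z > 0]: now -5*z*log(z) + ∫(5) dz.
Step 2. Evaluate the standard form: now -5*z*log(z) + 5*z.
Answer: -5*z*log(z) + 5*z.


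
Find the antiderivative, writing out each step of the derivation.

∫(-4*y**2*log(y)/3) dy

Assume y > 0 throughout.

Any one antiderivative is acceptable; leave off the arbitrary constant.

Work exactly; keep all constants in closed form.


Step 1. Integrate ∫(-4*y**2*log(y)/3) dy by parts with u = log(y), dv = (-4*y**2/3) dy, so v = -4*y**3/9 [assuming y > 0]: now -4*y**3*log(y)/9 + ∫(4*y**2/9) dy.
Step 2. Evaluate the standard form: now -4*y**3*log(y)/9 + 4*y**3/27.
Answer: -4*y**3*log(y)/9 + 4*y**3/27.


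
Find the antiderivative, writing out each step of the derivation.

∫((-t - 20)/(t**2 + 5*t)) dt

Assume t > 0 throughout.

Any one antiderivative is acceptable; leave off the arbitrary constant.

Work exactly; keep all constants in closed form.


Step 1. Decompose ∫((-t - 20)/(t**2 + 5*t)) dt by partial fractions, (-t - 20)/(t**2 + 5*t) = 3/(t + 5) - 4/t: now ∫(-4/t) dt + ∫(3/(t + 5)) dt.
Step 2. Evaluate the standard form [assuming t > 0]: now -4*log(t) + ∫(3/(t + 5)) dt.
Step 3. Evaluate the standard form [assuming t > -5]: now -4*log(t) + 3*log(t + 5).
Answer: -4*log(t) + 3*log(t + 5).


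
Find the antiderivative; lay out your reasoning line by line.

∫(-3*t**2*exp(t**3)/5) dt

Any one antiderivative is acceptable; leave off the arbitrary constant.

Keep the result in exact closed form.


Step 1. Substitute u = t**3, turning ∫(-3*t**2*exp(t**3)/5) dt into ∫(-exp(u)/5) du: now ∫(-exp(u)/5) du.
Step 2. Evaluate the standard form: now -exp(u)/5.
Step 3. Substitute back u = t**3: now -exp(t**3)/5.
Answer: -exp(t**3)/5.


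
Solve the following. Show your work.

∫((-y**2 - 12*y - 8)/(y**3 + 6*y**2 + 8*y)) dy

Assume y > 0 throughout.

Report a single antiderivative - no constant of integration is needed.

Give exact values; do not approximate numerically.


Step 1. Decompose ∫((-y**2 - 12*y - 8)/(y**3 + 6*y**2 + 8*y)) dy by partial fractions, (-y**2 - 12*y - 8)/(y**3 + 6*y**2 + 8*y) = 3/(y + 4) - 3/(y + 2) - 1/y: now ∫(-1/y) dy + ∫(-3/(y + 2)) dy + ∫(3/(y + 4)) dy.
Step 2. Evaluate the standard form [assuming y > -2]: now -3*log(y + 2) + ∫(-1/y) dy + ∫(3/(y + 4)) dy.
Step 3. Evaluate the standard form [assuming y > 0]: now -log(y) - 3*log(y + 2) + ∫(3/(y + 4)) dy.
Step 4. Evaluate the standard form [assuming y > -4]: now -log(y) - 3*log(y + 2) + 3*log(y + 4).
Answer: -log(y) - 3*log(y + 2) + 3*log(y + 4).


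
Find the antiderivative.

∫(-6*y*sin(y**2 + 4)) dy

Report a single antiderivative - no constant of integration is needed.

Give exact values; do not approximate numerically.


Answer: 3*cos(y**2 + 4).


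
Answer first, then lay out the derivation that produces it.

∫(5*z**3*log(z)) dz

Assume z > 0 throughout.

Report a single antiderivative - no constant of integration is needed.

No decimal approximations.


The answer is 5*z**4*log(z)/4 - 5*z**4/16.
Step 1. Integrate ∫(5*z**3*log(z)) dz by parts with u = log(z), dv = (5*z**3) dz, so v = 5*z**4/4 [assuming z > 0]: now 5*z**4*log(z)/4 + ∫(-5*z**3/4) dz.
Step 2. Evaluate the standard form: now 5*z**4*log(z)/4 - 5*z**4/16.
Answer: 5*z**4*log(z)/4 - 5*z**4/16.


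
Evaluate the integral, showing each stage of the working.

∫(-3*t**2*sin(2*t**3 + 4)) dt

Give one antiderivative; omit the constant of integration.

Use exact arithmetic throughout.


Step 1. Substitute u = t**3 + 2, turning ∫(-3*t**2*sin(2*t**3 + 4)) dt into ∫(-sin(2*u)) du: now ∫(-sin(2*u)) du.
Step 2. Evaluate the standard form: now cos(2*u)/2.
Step 3. Substitute back u = t**3 + 2: now cos(2*t**3 + 4)/2.
Answer: cos(2*t**3 + 4)/2.


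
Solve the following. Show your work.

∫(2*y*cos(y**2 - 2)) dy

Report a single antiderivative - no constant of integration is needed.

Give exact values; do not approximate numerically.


Step 1. Substitute u = y**2 - 2, turning ∫(2*y*cos(y**2 - 2)) dy into ∫(cos(u)) du: now ∫(cos(u)) du.
Step 2. Evaluate the standard form: now sin(u).
Step 3. Substitute back u = y**2 - 2: now sin(y**2 - 2).
Answer: sin(y**2 - 2).


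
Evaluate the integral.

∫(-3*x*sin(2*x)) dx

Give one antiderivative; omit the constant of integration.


Answer: 3*x*cos(2*x)/2 - 3*sin(2*x)/4.


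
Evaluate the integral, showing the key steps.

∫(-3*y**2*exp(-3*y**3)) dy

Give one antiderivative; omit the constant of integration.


Step 1. Substitute u = y**3, turning ∫(-3*y**2*exp(-3*y**3)) dy into ∫(-exp(-3*u)) du: now ∫(-exp(-3*u)) du.
Step 2. Evaluate the standard form: now exp(-3*u)/3.
Step 3. Substitute back u = y**3: now exp(-3*y**3)/3.
Answer: exp(-3*y**3)/3.


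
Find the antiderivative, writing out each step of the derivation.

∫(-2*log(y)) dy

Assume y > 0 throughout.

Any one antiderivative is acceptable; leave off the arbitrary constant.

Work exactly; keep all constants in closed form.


Step 1. Integrate ∫(-2*log(y)) dy by parts with u = log(y), dv = (-2) dy, so v = -2*y [assuming y > 0]: now -2*y*log(y) + ∫(2) dy.
Step 2. Evaluate the standard form: now -2*y*log(y) + 2*y.
Answer: -2*y*log(y) + 2*y.


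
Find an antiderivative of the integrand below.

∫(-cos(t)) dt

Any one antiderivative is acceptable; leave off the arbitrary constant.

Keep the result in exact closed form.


Answer: -sin(t).


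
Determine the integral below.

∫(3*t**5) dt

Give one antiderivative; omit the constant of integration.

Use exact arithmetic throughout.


Answer: t**6/2.


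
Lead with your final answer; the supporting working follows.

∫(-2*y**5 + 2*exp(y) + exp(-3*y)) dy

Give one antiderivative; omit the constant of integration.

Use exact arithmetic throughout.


The answer is -y**6/3 + 2*exp(y) - exp(-3*y)/3.
Step 1. Rewrite: now ∫(-2*y**5) dy + ∫(exp(-3*y)) dy + ∫(2*exp(y)) dy.
Step 2. Evaluate the standard form: now -y**6/3 + ∫(exp(-3*y)) dy + ∫(2*exp(y)) dy.
Step 3. Evaluate the standard form: now -y**6/3 + 2*exp(y) + ∫(exp(-3*y)) dy.
Step 4. Evaluate the standard form: now -y**6/3 + 2*exp(y) - exp(-3*y)/3.
Answer: -y**6/3 + 2*exp(y) - exp(-3*y)/3.


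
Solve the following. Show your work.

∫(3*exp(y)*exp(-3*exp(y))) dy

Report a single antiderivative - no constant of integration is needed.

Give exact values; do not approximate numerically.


Step 1. Substitute u = exp(y), turning ∫(3*exp(y)*exp(-3*exp(y))) dy into ∫(3*exp(-3*u)) du: now ∫(3*exp(-3*u)) du.
Step 2. Evaluate the standard form: now -exp(-3*u).
Step 3. Substitute back u = exp(y): now -exp(-3*exp(y)).
Answer: -exp(-3*exp(y)).


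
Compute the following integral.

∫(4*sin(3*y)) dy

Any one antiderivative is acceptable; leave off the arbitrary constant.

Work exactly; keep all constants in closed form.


Answer: -4*cos(3*y)/3.


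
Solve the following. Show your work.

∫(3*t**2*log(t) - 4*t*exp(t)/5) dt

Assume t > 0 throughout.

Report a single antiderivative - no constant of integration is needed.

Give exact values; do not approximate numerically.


Step 1. Rewrite: now ∫(-4*t*exp(t)/5) dt + ∫(3*t**2*log(t)) dt.
Step 2. Integrate ∫(-4*t*exp(t)/5) dt by parts with u = t, dv = (-4*exp(t)/5) dt, so v = -4*exp(t)/5: now -4*t*exp(t)/5 + ∫(3*t**2*log(t)) dt + ∫(4*exp(t)/5) dt.
Step 3. Evaluate the standard form: now -4*t*exp(t)/5 + 4*exp(t)/5 + ∫(3*t**2*log(t)) dt.
Step 4. Integrate ∫(3*t**2*log(t)) dt by parts with u = log(t), dv = (3*t**2) dt, so v = t**3 [assuming t > 0]: now t**3*log(t) - 4*t*exp(t)/5 + 4*exp(t)/5 + ∫(-t**2) dt.
Step 5. Evaluate the standard form: now t**3*log(t) - t**3/3 - 4*t*exp(t)/5 + 4*exp(t)/5.
Answer: t**3*log(t) - t**3/3 - 4*t*exp(t)/5 + 4*exp(t)/5.


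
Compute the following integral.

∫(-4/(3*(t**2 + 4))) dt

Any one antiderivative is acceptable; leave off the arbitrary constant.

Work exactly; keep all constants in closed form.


Answer: -2*atan(t/2)/3.


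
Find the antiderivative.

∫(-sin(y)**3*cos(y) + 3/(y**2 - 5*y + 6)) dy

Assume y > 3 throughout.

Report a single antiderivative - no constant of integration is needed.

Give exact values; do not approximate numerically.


Answer: 3*log(y - 3) - 3*log(y - 2) - sin(y)**4/4.


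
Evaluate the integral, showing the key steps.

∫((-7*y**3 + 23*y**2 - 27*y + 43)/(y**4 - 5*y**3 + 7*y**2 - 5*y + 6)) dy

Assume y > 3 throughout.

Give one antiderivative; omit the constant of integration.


Step 1. Decompose ∫((-7*y**3 + 23*y**2 - 27*y + 43)/(y**4 - 5*y**3 + 7*y**2 - 5*y + 6)) dy by partial fractions, (-7*y**3 + 23*y**2 - 27*y + 43)/(y**4 - 5*y**3 + 7*y**2 - 5*y + 6) = 4/(y**2 + 1) - 5/(y - 2) - 2/(y - 3): now ∫(-2/(y - 3)) dy + ∫(-5/(y - 2)) dy + ∫(4/(y**2 + 1)) dy.
Step 2. Evaluate the standard form [assuming y > 2]: now -5*log(y - 2) + ∫(-2/(y - 3)) dy + ∫(4/(y**2 + 1)) dy.
Step 3. Evaluate the standard form [assuming y > 3]: now -2*log(y - 3) - 5*log(y - 2) + ∫(4/(y**2 + 1)) dy.
Step 4. Evaluate the standard form: now -2*log(y - 3) - 5*log(y - 2) + 4*atan(y).
Answer: -2*log(y - 3) - 5*log(y - 2) + 4*atan(y).


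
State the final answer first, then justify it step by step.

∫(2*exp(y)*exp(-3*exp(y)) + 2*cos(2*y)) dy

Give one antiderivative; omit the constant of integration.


The answer is sin(2*y) - 2*exp(-3*exp(y))/3.
Step 1. Rewrite: now ∫(2*exp(y)*exp(-3*exp(y))) dy + ∫(2*cos(2*y)) dy.
Step 2. Evaluate the standard form: now sin(2*y) + ∫(2*exp(y)*exp(-3*exp(y))) dy.
Step 3. Substitute u = exp(y), turning ∫(2*exp(y)*exp(-3*exp(y))) dy into ∫(2*exp(-3*u)) du: now sin(2*y) + ∫(2*exp(-3*u)) du.
Step 4. Evaluate the standard form: now sin(2*y) - 2*exp(-3*u)/3.
Step 5. Substitute back u = exp(y): now sin(2*y) - 2*exp(-3*exp(y))/3.
Answer: sin(2*y) - 2*exp(-3*exp(y))/3.


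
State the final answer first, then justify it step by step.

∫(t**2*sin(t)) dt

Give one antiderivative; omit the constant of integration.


The answer is -t**2*cos(t) + 2*t*sin(t) + 2*cos(t).
Step 1. Integrate ∫(t**2*sin(t)) dt by parts with u = t**2, dv = (sin(t)) dt, so v = -cos(t): now -t**2*cos(t) + ∫(2*t*cos(t)) dt.
Step 2. Integrate ∫(2*t*cos(t)) dt by parts with u = t, dv = (2*cos(t)) dt, so v = 2*sin(t): now -t**2*cos(t) + 2*t*sin(t) + ∫(-2*sin(t)) dt.
Step 3. Evaluate the standard form: now -t**2*cos(t) + 2*t*sin(t) + 2*cos(t).
Answer: -t**2*cos(t) + 2*t*sin(t) + 2*cos(t).


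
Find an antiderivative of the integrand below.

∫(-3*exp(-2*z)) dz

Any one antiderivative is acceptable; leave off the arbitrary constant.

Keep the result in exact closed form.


Answer: 3*exp(-2*z)/2.


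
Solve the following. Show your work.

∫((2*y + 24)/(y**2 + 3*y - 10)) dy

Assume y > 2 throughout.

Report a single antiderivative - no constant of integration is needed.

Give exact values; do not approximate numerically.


Step 1. Decompose ∫((2*y + 24)/(y**2 + 3*y - 10)) dy by partial fractions, (2*y + 24)/(y**2 + 3*y - 10) = -2/(y + 5) + 4/(y - 2): now ∫(4/(y - 2)) dy + ∫(-2/(y + 5)) dy.
Step 2. Evaluate the standard form [assuming y > 2]: now 4*log(y - 2) + ∫(-2/(y + 5)) dy.
Step 3. Evaluate the standard form [assuming y > -5]: now 4*log(y - 2) - 2*log(y + 5).
Answer: 4*log(y - 2) - 2*log(y + 5).


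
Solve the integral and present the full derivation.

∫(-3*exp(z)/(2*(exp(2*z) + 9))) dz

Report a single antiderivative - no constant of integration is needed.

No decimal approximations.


Step 1. Substitute u = exp(z), turning ∫(-3*exp(z)/(2*(exp(2*z) + 9))) dz into ∫(-3/(2*(u**2 + 9))) du: now ∫(-3/(2*(u**2 + 9))) du.
Step 2. Evaluate the standard form: now -atan(u/3)/2.
Step 3. Substitute back u = exp(z): now -atan(exp(z)/3)/2.
Answer: -atan(exp(z)/3)/2.


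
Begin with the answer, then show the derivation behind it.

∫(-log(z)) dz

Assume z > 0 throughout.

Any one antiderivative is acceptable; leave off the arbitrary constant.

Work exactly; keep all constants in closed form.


The answer is -z*log(z) + z.
Step 1. Integrate ∫(-log(z)) dz by parts with u = log(z), dv = (-1) dz, so v = -z [assuming z > 0]: now -z*log(z) + ∫(1) dz.
Step 2. Evaluate the standard form: now -z*log(z) + z.
Answer: -z*log(z) + z.


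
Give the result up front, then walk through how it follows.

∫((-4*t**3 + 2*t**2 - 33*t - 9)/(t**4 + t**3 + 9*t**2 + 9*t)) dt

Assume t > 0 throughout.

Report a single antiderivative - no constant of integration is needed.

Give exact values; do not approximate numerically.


The answer is -log(t) - 3*log(t + 1) + atan(t/3).
Step 1. Decompose ∫((-4*t**3 + 2*t**2 - 33*t - 9)/(t**4 + t**3 + 9*t**2 + 9*t)) dt by partial fractions, (-4*t**3 + 2*t**2 - 33*t - 9)/(t**4 + t**3 + 9*t**2 + 9*t) = 3/(t**2 + 9) - 3/(t + 1) - 1/t: now ∫(-1/t) dt + ∫(-3/(t + 1)) dt + ∫(3/(t**2 + 9)) dt.
Step 2. Evaluate the standard form [assuming t > 0]: now -log(t) + ∫(-3/(t + 1)) dt + ∫(3/(t**2 + 9)) dt.
Step 3. Evaluate the standard form [assuming t > -1]: now -log(t) - 3*log(t + 1) + ∫(3/(t**2 + 9)) dt.
Step 4. Evaluate the standard form: now -log(t) - 3*log(t + 1) + atan(t/3).
Answer: -log(t) - 3*log(t + 1) + atan(t/3).


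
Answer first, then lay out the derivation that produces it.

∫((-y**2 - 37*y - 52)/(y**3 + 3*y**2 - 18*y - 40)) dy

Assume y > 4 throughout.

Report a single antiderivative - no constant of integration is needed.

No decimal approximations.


The answer is -4*log(y - 4) - log(y + 2) + 4*log(y + 5).
Step 1. Decompose ∫((-y**2 - 37*y - 52)/(y**3 + 3*y**2 - 18*y - 40)) dy by partial fractions, (-y**2 - 37*y - 52)/(y**3 + 3*y**2 - 18*y - 40) = 4/(y + 5) - 1/(y + 2) - 4/(y - 4): now ∫(-4/(y - 4)) dy + ∫(-1/(y + 2)) dy + ∫(4/(y + 5)) dy.
Step 2. Evaluate the standard form [assuming y > 4]: now -4*log(y - 4) + ∫(-1/(y + 2)) dy + ∫(4/(y + 5)) dy.
Step 3. Evaluate the standard form [assuming y > -5]: now -4*log(y - 4) + 4*log(y + 5) + ∫(-1/(y + 2)) dy.
Step 4. Evaluate the standard form [assuming y > -2]: now -4*log(y - 4) - log(y + 2) + 4*log(y + 5).
Answer: -4*log(y - 4) - log(y + 2) + 4*log(y + 5).


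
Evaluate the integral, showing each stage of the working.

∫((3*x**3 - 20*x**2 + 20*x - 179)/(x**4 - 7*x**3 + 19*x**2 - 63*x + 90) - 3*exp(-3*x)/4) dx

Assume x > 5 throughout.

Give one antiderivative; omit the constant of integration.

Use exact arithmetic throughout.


Step 1. Rewrite: now ∫((3*x**3 - 20*x**2 + 20*x - 179)/(x**4 - 7*x**3 + 19*x**2 - 63*x + 90)) dx + ∫(-3*exp(-3*x)/4) dx.
Step 2. Evaluate the standard form: now ∫((3*x**3 - 20*x**2 + 20*x - 179)/(x**4 - 7*x**3 + 19*x**2 - 63*x + 90)) dx + exp(-3*x)/4.
Step 3. Decompose ∫((3*x**3 - 20*x**2 + 20*x - 179)/(x**4 - 7*x**3 + 19*x**2 - 63*x + 90)) dx by partial fractions, (3*x**3 - 20*x**2 + 20*x - 179)/(x**4 - 7*x**3 + 19*x**2 - 63*x + 90) = 1/(x**2 + 9) + 5/(x - 2) - 2/(x - 5): now ∫(-2/(x - 5)) dx + ∫(5/(x - 2)) dx + ∫(1/(x**2 + 9)) dx + exp(-3*x)/4.
Step 4. Evaluate the standard form [assuming x > 5]: now -2*log(x - 5) + ∫(5/(x - 2)) dx + ∫(1/(x**2 + 9)) dx + exp(-3*x)/4.
Step 5. Evaluate the standard form [assuming x > 2]: now -2*log(x - 5) + 5*log(x - 2) + ∫(1/(x**2 + 9)) dx + exp(-3*x)/4.
Step 6. Evaluate the standard form: now -2*log(x - 5) + 5*log(x - 2) + atan(x/3)/3 + exp(-3*x)/4.
Answer: -2*log(x - 5) + 5*log(x - 2) + atan(x/3)/3 + exp(-3*x)/4.


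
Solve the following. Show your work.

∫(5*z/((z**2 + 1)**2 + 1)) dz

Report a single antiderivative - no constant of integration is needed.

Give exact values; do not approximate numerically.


Step 1. Substitute u = z**2 + 1, turning ∫(5*z/((z**2 + 1)**2 + 1)) dz into ∫(5/(2*(u**2 + 1))) du: now ∫(5/(2*(u**2 + 1))) du.
Step 2. Evaluate the standard form: now 5*atan(u)/2.
Step 3. Substitute back u = z**2 + 1: now 5*atan(z**2 + 1)/2.
Answer: 5*atan(z**2 + 1)/2.


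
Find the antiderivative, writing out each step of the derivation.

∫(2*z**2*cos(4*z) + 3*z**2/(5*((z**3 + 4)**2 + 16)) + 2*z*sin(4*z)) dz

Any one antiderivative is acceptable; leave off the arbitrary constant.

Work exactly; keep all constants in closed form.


Step 1. Rewrite: now ∫(2*z*sin(4*z)) dz + ∫(3*z**2/(5*((z**3 + 4)**2 + 16))) dz + ∫(2*z**2*cos(4*z)) dz.
Step 2. Integrate ∫(2*z*sin(4*z)) dz by parts with u = z, dv = (2*sin(4*z)) dz, so v = -cos(4*z)/2: now -z*cos(4*z)/2 + ∫(3*z**2/(5*((z**3 + 4)**2 + 16))) dz + ∫(2*z**2*cos(4*z)) dz + ∫(cos(4*z)/2) dz.
Step 3. Evaluate the standard form: now -z*cos(4*z)/2 + sin(4*z)/8 + ∫(3*z**2/(5*((z**3 + 4)**2 + 16))) dz + ∫(2*z**2*cos(4*z)) dz.
Step 4. Integrate ∫(2*z**2*cos(4*z)) dz by parts with u = z**2, dv = (2*cos(4*z)) dz, so v = sin(4*z)/2: now z**2*sin(4*z)/2 - z*cos(4*z)/2 + sin(4*z)/8 + ∫(-z*sin(4*z)) dz + ∫(3*z**2/(5*((z**3 + 4)**2 + 16))) dz.
Step 5. Integrate ∫(-z*sin(4*z)) dz by parts with u = z, dv = (-sin(4*z)) dz, so v = cos(4*z)/4: now z**2*sin(4*z)/2 - z*cos(4*z)/4 + sin(4*z)/8 + ∫(3*z**2/(5*((z**3 + 4)**2 + 16))) dz + ∫(-cos(4*z)/4) dz.
Step 6. Evaluate the standard form: now z**2*sin(4*z)/2 - z*cos(4*z)/4 + sin(4*z)/16 + ∫(3*z**2/(5*((z**3 + 4)**2 + 16))) dz.
Step 7. Substitute u = z**3 + 4, turning ∫(3*z**2/(5*((z**3 + 4)**2 + 16))) dz into ∫(1/(5*(u**2 + 16))) du: now z**2*sin(4*z)/2 - z*cos(4*z)/4 + sin(4*z)/16 + ∫(1/(5*(u**2 + 16))) du.
Step 8. Evaluate the standard form: now z**2*sin(4*z)/2 - z*cos(4*z)/4 + sin(4*z)/16 + atan(u/4)/20.
Step 9. Substitute back u = z**3 + 4: now z**2*sin(4*z)/2 - z*cos(4*z)/4 + sin(4*z)/16 + atan(z**3/4 + 1)/20.
Answer: z**2*sin(4*z)/2 - z*cos(4*z)/4 + sin(4*z)/16 + atan(z**3/4 + 1)/20.


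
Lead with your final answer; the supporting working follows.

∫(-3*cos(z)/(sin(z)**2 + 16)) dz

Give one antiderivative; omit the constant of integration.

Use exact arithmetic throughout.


The answer is -3*atan(sin(z)/4)/4.
Step 1. Substitute u = sin(z), turning ∫(-3*cos(z)/(sin(z)**2 + 16)) dz into ∫(-3/(u**2 + 16)) du: now ∫(-3/(u**2 + 16)) du.
Step 2. Evaluate the standard form: now -3*atan(u/4)/4.
Step 3. Substitute back u = sin(z): now -3*atan(sin(z)/4)/4.
Answer: -3*atan(sin(z)/4)/4.


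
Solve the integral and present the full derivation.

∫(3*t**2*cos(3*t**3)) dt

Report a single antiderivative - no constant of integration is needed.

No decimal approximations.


Step 1. Substitute u = t**3, turning ∫(3*t**2*cos(3*t**3)) dt into ∫(cos(3*u)) du: now ∫(cos(3*u)) du.
Step 2. Evaluate the standard form: now sin(3*u)/3.
Step 3. Substitute back u = t**3: now sin(3*t**3)/3.
Answer: sin(3*t**3)/3.


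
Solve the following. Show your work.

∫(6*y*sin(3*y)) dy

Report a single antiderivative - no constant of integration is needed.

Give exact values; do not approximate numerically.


Step 1. Integrate ∫(6*y*sin(3*y)) dy by parts with u = y, dv = (6*sin(3*y)) dy, so v = -2*cos(3*y): now -2*y*cos(3*y) + ∫(2*cos(3*y)) dy.
Step 2. Evaluate the standard form: now -2*y*cos(3*y) + 2*sin(3*y)/3.
Answer: -2*y*cos(3*y) + 2*sin(3*y)/3.


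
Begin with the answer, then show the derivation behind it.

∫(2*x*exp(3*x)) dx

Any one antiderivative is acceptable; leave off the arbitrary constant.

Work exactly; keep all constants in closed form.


The answer is 2*x*exp(3*x)/3 - 2*exp(3*x)/9.
Step 1. Integrate ∫(2*x*exp(3*x)) dx by parts with u = x, dv = (2*exp(3*x)) dx, so v = 2*exp(3*x)/3: now 2*x*exp(3*x)/3 + ∫(-2*exp(3*x)/3) dx.
Step 2. Evaluate the standard form: now 2*x*exp(3*x)/3 - 2*exp(3*x)/9.
Answer: 2*x*exp(3*x)/3 - 2*exp(3*x)/9.


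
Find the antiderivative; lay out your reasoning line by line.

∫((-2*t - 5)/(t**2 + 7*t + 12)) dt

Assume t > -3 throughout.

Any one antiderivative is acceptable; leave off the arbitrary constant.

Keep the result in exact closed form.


Step 1. Decompose ∫((-2*t - 5)/(t**2 + 7*t + 12)) dt by partial fractions, (-2*t - 5)/(t**2 + 7*t + 12) = -3/(t + 4) + 1/(t + 3): now ∫(1/(t + 3)) dt + ∫(-3/(t + 4)) dt.
Step 2. Evaluate the standard form [assuming t > -4]: now -3*log(t + 4) + ∫(1/(t + 3)) dt.
Step 3. Evaluate the standard form [assuming t > -3]: now log(t + 3) - 3*log(t + 4).
Answer: log(t + 3) - 3*log(t + 4).


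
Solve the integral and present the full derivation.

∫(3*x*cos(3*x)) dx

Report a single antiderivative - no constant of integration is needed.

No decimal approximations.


Step 1. Integrate ∫(3*x*cos(3*x)) dx by parts with u = x, dv = (3*cos(3*x)) dx, so v = sin(3*x): now x*sin(3*x) + ∫(-sin(3*x)) dx.
Step 2. Evaluate the standard form: now x*sin(3*x) + cos(3*x)/3.
Answer: x*sin(3*x) + cos(3*x)/3.


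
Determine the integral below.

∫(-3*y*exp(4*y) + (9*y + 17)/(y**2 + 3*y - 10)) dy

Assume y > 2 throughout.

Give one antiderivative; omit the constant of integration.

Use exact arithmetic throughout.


Answer: -3*y*exp(4*y)/4 + 3*exp(4*y)/16 + 5*log(y - 2) + 4*log(y + 5).


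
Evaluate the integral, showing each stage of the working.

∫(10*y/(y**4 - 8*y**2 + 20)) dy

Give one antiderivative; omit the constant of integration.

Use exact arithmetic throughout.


Step 1. Substitute u = y**2 - 4, turning ∫(10*y/(y**4 - 8*y**2 + 20)) dy into ∫(5/(u**2 + 4)) du: now ∫(5/(u**2 + 4)) du.
Step 2. Evaluate the standard form: now 5*atan(u/2)/2.
Step 3. Substitute back u = y**2 - 4: now 5*atan(y**2/2 - 2)/2.
Answer: 5*atan(y**2/2 - 2)/2.


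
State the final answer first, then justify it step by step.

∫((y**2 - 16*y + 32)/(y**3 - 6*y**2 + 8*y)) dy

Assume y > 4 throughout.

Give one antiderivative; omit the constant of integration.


The answer is 4*log(y) - 2*log(y - 4) - log(y - 2).
Step 1. Decompose ∫((y**2 - 16*y + 32)/(y**3 - 6*y**2 + 8*y)) dy by partial fractions, (y**2 - 16*y + 32)/(y**3 - 6*y**2 + 8*y) = -1/(y - 2) - 2/(y - 4) + 4/y: now ∫(4/y) dy + ∫(-2/(y - 4)) dy + ∫(-1/(y - 2)) dy.
Step 2. Evaluate the standard form [assuming y > 4]: now -2*log(y - 4) + ∫(4/y) dy + ∫(-1/(y - 2)) dy.
Step 3. Evaluate the standard form [assuming y > 0]: now 4*log(y) - 2*log(y - 4) + ∫(-1/(y - 2)) dy.
Step 4. Evaluate the standard form [assuming y > 2]: now 4*log(y) - 2*log(y - 4) - log(y - 2).
Answer: 4*log(y) - 2*log(y - 4) - log(y - 2).


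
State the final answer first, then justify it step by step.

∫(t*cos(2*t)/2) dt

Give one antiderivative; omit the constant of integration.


The answer is t*sin(2*t)/4 + cos(2*t)/8.
Step 1. Integrate ∫(t*cos(2*t)/2) dt by parts with u = t, dv = (cos(2*t)/2) dt, so v = sin(2*t)/4: now t*sin(2*t)/4 + ∫(-sin(2*t)/4) dt.
Step 2. Evaluate the standard form: now t*sin(2*t)/4 + cos(2*t)/8.
Answer: t*sin(2*t)/4 + cos(2*t)/8.


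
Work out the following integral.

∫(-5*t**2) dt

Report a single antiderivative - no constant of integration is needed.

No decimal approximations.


Answer: -5*t**3/3.


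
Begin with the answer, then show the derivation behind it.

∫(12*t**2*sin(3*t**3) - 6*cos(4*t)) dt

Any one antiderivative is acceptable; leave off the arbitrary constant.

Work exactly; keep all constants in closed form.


The answer is -3*sin(4*t)/2 - 4*cos(3*t**3)/3.
Step 1. Rewrite: now ∫(12*t**2*sin(3*t**3)) dt + ∫(-6*cos(4*t)) dt.
Step 2. Evaluate the standard form: now -3*sin(4*t)/2 + ∫(12*t**2*sin(3*t**3)) dt.
Step 3. Substitute u = t**3, turning ∫(12*t**2*sin(3*t**3)) dt into ∫(4*sin(3*u)) du: now -3*sin(4*t)/2 + ∫(4*sin(3*u)) du.
Step 4. Evaluate the standard form: now -3*sin(4*t)/2 - 4*cos(3*u)/3.
Step 5. Substitute back u = t**3: now -3*sin(4*t)/2 - 4*cos(3*t**3)/3.
Answer: -3*sin(4*t)/2 - 4*cos(3*t**3)/3.


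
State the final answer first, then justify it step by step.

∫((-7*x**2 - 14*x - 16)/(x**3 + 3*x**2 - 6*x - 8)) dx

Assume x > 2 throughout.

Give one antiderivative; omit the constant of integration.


The answer is -4*log(x - 2) + log(x + 1) - 4*log(x + 4).
Step 1. Decompose ∫((-7*x**2 - 14*x - 16)/(x**3 + 3*x**2 - 6*x - 8)) dx by partial fractions, (-7*x**2 - 14*x - 16)/(x**3 + 3*x**2 - 6*x - 8) = -4/(x + 4) + 1/(x + 1) - 4/(x - 2): now ∫(-4/(x - 2)) dx + ∫(1/(x + 1)) dx + ∫(-4/(x + 4)) dx.
Step 2. Evaluate the standard form [assuming x > -1]: now log(x + 1) + ∫(-4/(x - 2)) dx + ∫(-4/(x + 4)) dx.
Step 3. Evaluate the standard form [assuming x > -4]: now log(x + 1) - 4*log(x + 4) + ∫(-4/(x - 2)) dx.
Step 4. Evaluate the standard form [assuming x > 2]: now -4*log(x - 2) + log(x + 1) - 4*log(x + 4).
Answer: -4*log(x - 2) + log(x + 1) - 4*log(x + 4).


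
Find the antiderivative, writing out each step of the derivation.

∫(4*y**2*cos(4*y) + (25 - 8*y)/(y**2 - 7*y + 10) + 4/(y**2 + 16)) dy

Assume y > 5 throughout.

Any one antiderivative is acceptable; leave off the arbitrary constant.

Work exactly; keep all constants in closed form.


Step 1. Rewrite: now ∫(4*y**2*cos(4*y)) dy + ∫((25 - 8*y)/(y**2 - 7*y + 10)) dy + ∫(4/(y**2 + 16)) dy.
Step 2. Decompose ∫((25 - 8*y)/(y**2 - 7*y + 10)) dy by partial fractions, (25 - 8*y)/(y**2 - 7*y + 10) = -3/(y - 2) - 5/(y - 5): now ∫(4*y**2*cos(4*y)) dy + ∫(-5/(y - 5)) dy + ∫(-3/(y - 2)) dy + ∫(4/(y**2 + 16)) dy.
Step 3. Evaluate the standard form [assuming y > 5]: now -5*log(y - 5) + ∫(4*y**2*cos(4*y)) dy + ∫(-3/(y - 2)) dy + ∫(4/(y**2 + 16)) dy.
Step 4. Evaluate the standard form [assuming y > 2]: now -5*log(y - 5) - 3*log(y - 2) + ∫(4*y**2*cos(4*y)) dy + ∫(4/(y**2 + 16)) dy.
Step 5. Integrate ∫(4*y**2*cos(4*y)) dy by parts with u = y**2, dv = (4*cos(4*y)) dy, so v = sin(4*y): now y**2*sin(4*y) - 5*log(y - 5) - 3*log(y - 2) + ∫(-2*y*sin(4*y)) dy + ∫(4/(y**2 + 16)) dy.
Step 6. Integrate ∫(-2*y*sin(4*y)) dy by parts with u = y, dv = (-2*sin(4*y)) dy, so v = cos(4*y)/2: now y**2*sin(4*y) + y*cos(4*y)/2 - 5*log(y - 5) - 3*log(y - 2) + ∫(4/(y**2 + 16)) dy + ∫(-cos(4*y)/2) dy.
Step 7. Evaluate the standard form: now y**2*sin(4*y) + y*cos(4*y)/2 - 5*log(y - 5) - 3*log(y - 2) - sin(4*y)/8 + ∫(4/(y**2 + 16)) dy.
Step 8. Evaluate the standard form: now y**2*sin(4*y) + y*cos(4*y)/2 - 5*log(y - 5) - 3*log(y - 2) - sin(4*y)/8 + atan(y/4).
Answer: y**2*sin(4*y) + y*cos(4*y)/2 - 5*log(y - 5) - 3*log(y - 2) - sin(4*y)/8 + atan(y/4).


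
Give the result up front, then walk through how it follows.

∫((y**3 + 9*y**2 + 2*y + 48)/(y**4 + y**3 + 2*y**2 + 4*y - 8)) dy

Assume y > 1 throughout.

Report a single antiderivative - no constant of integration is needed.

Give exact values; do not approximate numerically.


The answer is 4*log(y - 1) - 3*log(y + 2) - atan(y/2).
Step 1. Decompose ∫((y**3 + 9*y**2 + 2*y + 48)/(y**4 + y**3 + 2*y**2 + 4*y - 8)) dy by partial fractions, (y**3 + 9*y**2 + 2*y + 48)/(y**4 + y**3 + 2*y**2 + 4*y - 8) = -2/(y**2 + 4) - 3/(y + 2) + 4/(y - 1): now ∫(4/(y - 1)) dy + ∫(-3/(y + 2)) dy + ∫(-2/(y**2 + 4)) dy.
Step 2. Evaluate the standard form [assuming y > -2]: now -3*log(y + 2) + ∫(4/(y - 1)) dy + ∫(-2/(y**2 + 4)) dy.
Step 3. Evaluate the standard form [assuming y > 1]: now 4*log(y - 1) - 3*log(y + 2) + ∫(-2/(y**2 + 4)) dy.
Step 4. Evaluate the standard form: now 4*log(y - 1) - 3*log(y + 2) - atan(y/2).
Answer: 4*log(y - 1) - 3*log(y + 2) - atan(y/2).


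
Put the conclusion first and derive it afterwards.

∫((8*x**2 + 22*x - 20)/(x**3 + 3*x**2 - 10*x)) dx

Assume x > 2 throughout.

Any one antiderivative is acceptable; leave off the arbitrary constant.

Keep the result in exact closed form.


The answer is 2*log(x) + 4*log(x - 2) + 2*log(x + 5).
Step 1. Decompose ∫((8*x**2 + 22*x - 20)/(x**3 + 3*x**2 - 10*x)) dx by partial fractions, (8*x**2 + 22*x - 20)/(x**3 + 3*x**2 - 10*x) = 2/(x + 5) + 4/(x - 2) + 2/x: now ∫(2/x) dx + ∫(4/(x - 2)) dx + ∫(2/(x + 5)) dx.
Step 2. Evaluate the standard form [assuming x > -5]: now 2*log(x + 5) + ∫(2/x) dx + ∫(4/(x - 2)) dx.
Step 3. Evaluate the standard form [assuming x > 0]: now 2*log(x) + 2*log(x + 5) + ∫(4/(x - 2)) dx.
Step 4. Evaluate the standard form [assuming x > 2]: now 2*log(x) + 4*log(x - 2) + 2*log(x + 5).
Answer: 2*log(x) + 4*log(x - 2) + 2*log(x + 5).


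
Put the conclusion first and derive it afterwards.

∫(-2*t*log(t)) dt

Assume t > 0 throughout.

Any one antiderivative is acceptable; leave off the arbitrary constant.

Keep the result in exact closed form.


The answer is -t**2*log(t) + t**2/2.
Step 1. Integrate ∫(-2*t*log(t)) dt by parts with u = log(t), dv = (-2*t) dt, so v = -t**2 [assuming t > 0]: now -t**2*log(t) + ∫(t) dt.
Step 2. Evaluate the standard form: now -t**2*log(t) + t**2/2.
Answer: -t**2*log(t) + t**2/2.


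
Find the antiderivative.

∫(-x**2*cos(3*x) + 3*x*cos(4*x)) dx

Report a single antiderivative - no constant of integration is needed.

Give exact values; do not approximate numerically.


Answer: -x**2*sin(3*x)/3 + 3*x*sin(4*x)/4 - 2*x*cos(3*x)/9 + 2*sin(3*x)/27 + 3*cos(4*x)/16.


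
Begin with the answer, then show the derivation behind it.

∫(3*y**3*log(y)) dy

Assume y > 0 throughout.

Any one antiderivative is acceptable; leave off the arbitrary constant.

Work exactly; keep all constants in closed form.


The answer is 3*y**4*log(y)/4 - 3*y**4/16.
Step 1. Integrate ∫(3*y**3*log(y)) dy by parts with u = log(y), dv = (3*y**3) dy, so v = 3*y**4/4 [assuming y > 0]: now 3*y**4*log(y)/4 + ∫(-3*y**3/4) dy.
Step 2. Evaluate the standard form: now 3*y**4*log(y)/4 - 3*y**4/16.
Answer: 3*y**4*log(y)/4 - 3*y**4/16.


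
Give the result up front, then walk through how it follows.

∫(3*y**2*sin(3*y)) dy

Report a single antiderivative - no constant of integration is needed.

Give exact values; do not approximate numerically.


The answer is -y**2*cos(3*y) + 2*y*sin(3*y)/3 + 2*cos(3*y)/9.
Step 1. Integrate ∫(3*y**2*sin(3*y)) dy by parts with u = y**2, dv = (3*sin(3*y)) dy, so v = -cos(3*y): now -y**2*cos(3*y) + ∫(2*y*cos(3*y)) dy.
Step 2. Integrate ∫(2*y*cos(3*y)) dy by parts with u = y, dv = (2*cos(3*y)) dy, so v = 2*sin(3*y)/3: now -y**2*cos(3*y) + 2*y*sin(3*y)/3 + ∫(-2*sin(3*y)/3) dy.
Step 3. Evaluate the standard form: now -y**2*cos(3*y) + 2*y*sin(3*y)/3 + 2*cos(3*y)/9.
Answer: -y**2*cos(3*y) + 2*y*sin(3*y)/3 + 2*cos(3*y)/9.


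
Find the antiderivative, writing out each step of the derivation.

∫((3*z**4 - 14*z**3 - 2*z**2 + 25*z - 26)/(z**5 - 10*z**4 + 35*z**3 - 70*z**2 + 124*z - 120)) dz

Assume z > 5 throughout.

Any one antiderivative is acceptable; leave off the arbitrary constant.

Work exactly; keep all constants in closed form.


Step 1. Decompose ∫((3*z**4 - 14*z**3 - 2*z**2 + 25*z - 26)/(z**5 - 10*z**4 + 35*z**3 - 70*z**2 + 124*z - 120)) dz by partial fractions, (3*z**4 - 14*z**3 - 2*z**2 + 25*z - 26)/(z**5 - 10*z**4 + 35*z**3 - 70*z**2 + 124*z - 120) = 3/(z**2 + 4) - 2/(z - 2) + 4/(z - 3) + 1/(z - 5): now ∫(1/(z - 5)) dz + ∫(4/(z - 3)) dz + ∫(-2/(z - 2)) dz + ∫(3/(z**2 + 4)) dz.
Step 2. Evaluate the standard form [assuming z > 3]: now 4*log(z - 3) + ∫(1/(z - 5)) dz + ∫(-2/(z - 2)) dz + ∫(3/(z**2 + 4)) dz.
Step 3. Evaluate the standard form [assuming z > 2]: now 4*log(z - 3) - 2*log(z - 2) + ∫(1/(z - 5)) dz + ∫(3/(z**2 + 4)) dz.
Step 4. Evaluate the standard form [assuming z > 5]: now log(z - 5) + 4*log(z - 3) - 2*log(z - 2) + ∫(3/(z**2 + 4)) dz.
Step 5. Evaluate the standard form: now log(z - 5) + 4*log(z - 3) - 2*log(z - 2) + 3*atan(z/2)/2.
Answer: log(z - 5) + 4*log(z - 3) - 2*log(z - 2) + 3*atan(z/2)/2.


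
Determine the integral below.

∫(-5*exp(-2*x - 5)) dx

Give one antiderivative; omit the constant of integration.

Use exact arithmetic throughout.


Answer: 5*exp(-2*x - 5)/2.


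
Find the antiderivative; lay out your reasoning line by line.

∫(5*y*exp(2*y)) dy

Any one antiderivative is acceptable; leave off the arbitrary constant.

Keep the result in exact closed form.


Step 1. Integrate ∫(5*y*exp(2*y)) dy by parts with u = y, dv = (5*exp(2*y)) dy, so v = 5*exp(2*y)/2: now 5*y*exp(2*y)/2 + ∫(-5*exp(2*y)/2) dy.
Step 2. Evaluate the standard form: now 5*y*exp(2*y)/2 - 5*exp(2*y)/4.
Answer: 5*y*exp(2*y)/2 - 5*exp(2*y)/4.


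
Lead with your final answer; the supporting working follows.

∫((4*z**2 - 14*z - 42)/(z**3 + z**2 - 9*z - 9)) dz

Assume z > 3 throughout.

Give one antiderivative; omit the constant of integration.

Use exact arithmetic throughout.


The answer is -2*log(z - 3) + 3*log(z + 1) + 3*log(z + 3).
Step 1. Decompose ∫((4*z**2 - 14*z - 42)/(z**3 + z**2 - 9*z - 9)) dz by partial fractions, (4*z**2 - 14*z - 42)/(z**3 + z**2 - 9*z - 9) = 3/(z + 3) + 3/(z + 1) - 2/(z - 3): now ∫(-2/(z - 3)) dz + ∫(3/(z + 1)) dz + ∫(3/(z + 3)) dz.
Step 2. Evaluate the standard form [assuming z > 3]: now -2*log(z - 3) + ∫(3/(z + 1)) dz + ∫(3/(z + 3)) dz.
Step 3. Evaluate the standard form [assuming z > -1]: now -2*log(z - 3) + 3*log(z + 1) + ∫(3/(z + 3)) dz.
Step 4. Evaluate the standard form [assuming z > -3]: now -2*log(z - 3) + 3*log(z + 1) + 3*log(z + 3).
Answer: -2*log(z - 3) + 3*log(z + 1) + 3*log(z + 3).


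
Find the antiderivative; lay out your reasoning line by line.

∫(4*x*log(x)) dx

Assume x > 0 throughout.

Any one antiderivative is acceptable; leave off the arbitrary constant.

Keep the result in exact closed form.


Step 1. Integrate ∫(4*x*log(x)) dx by parts with u = log(x), dv = (4*x) dx, so v = 2*x**2 [assuming x > 0]: now 2*x**2*log(x) + ∫(-2*x) dx.
Step 2. Evaluate the standard form: now 2*x**2*log(x) - x**2.
Answer: 2*x**2*log(x) - x**2.


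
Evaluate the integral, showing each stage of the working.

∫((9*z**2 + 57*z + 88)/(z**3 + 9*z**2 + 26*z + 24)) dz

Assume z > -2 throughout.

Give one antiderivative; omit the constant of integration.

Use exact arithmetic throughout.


Step 1. Decompose ∫((9*z**2 + 57*z + 88)/(z**3 + 9*z**2 + 26*z + 24)) dz by partial fractions, (9*z**2 + 57*z + 88)/(z**3 + 9*z**2 + 26*z + 24) = 2/(z + 4) + 2/(z + 3) + 5/(z + 2): now ∫(5/(z + 2)) dz + ∫(2/(z + 3)) dz + ∫(2/(z + 4)) dz.
Step 2. Evaluate the standard form [assuming z > -3]: now 2*log(z + 3) + ∫(5/(z + 2)) dz + ∫(2/(z + 4)) dz.
Step 3. Evaluate the standard form [assuming z > -2]: now 5*log(z + 2) + 2*log(z + 3) + ∫(2/(z + 4)) dz.
Step 4. Evaluate the standard form [assuming z > -4]: now 5*log(z + 2) + 2*log(z + 3) + 2*log(z + 4).
Answer: 5*log(z + 2) + 2*log(z + 3) + 2*log(z + 4).


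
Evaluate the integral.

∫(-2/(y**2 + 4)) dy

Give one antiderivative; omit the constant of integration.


Answer: -atan(y/2).


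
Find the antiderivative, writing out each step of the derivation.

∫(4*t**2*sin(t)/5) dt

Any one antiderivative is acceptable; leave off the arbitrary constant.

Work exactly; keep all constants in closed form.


Step 1. Integrate ∫(4*t**2*sin(t)/5) dt by parts with u = t**2, dv = (4*sin(t)/5) dt, so v = -4*cos(t)/5: now -4*t**2*cos(t)/5 + ∫(8*t*cos(t)/5) dt.
Step 2. Integrate ∫(8*t*cos(t)/5) dt by parts with u = t, dv = (8*cos(t)/5) dt, so v = 8*sin(t)/5: now -4*t**2*cos(t)/5 + 8*t*sin(t)/5 + ∫(-8*sin(t)/5) dt.
Step 3. Evaluate the standard form: now -4*t**2*cos(t)/5 + 8*t*sin(t)/5 + 8*cos(t)/5.
Answer: -4*t**2*cos(t)/5 + 8*t*sin(t)/5 + 8*cos(t)/5.
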